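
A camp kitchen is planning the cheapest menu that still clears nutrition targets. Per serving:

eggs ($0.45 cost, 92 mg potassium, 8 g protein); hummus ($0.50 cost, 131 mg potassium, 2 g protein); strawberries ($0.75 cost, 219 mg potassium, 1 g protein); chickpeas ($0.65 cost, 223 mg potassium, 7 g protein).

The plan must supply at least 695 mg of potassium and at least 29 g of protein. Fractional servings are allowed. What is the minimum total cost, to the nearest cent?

Two binding constraints pin down two serving amounts, so the optimal mix uses at most two foods. The candidates are each food alone (scaled to the tighter of potassium/protein) and each pair with both constraints tight.
eggs only: max(695/92, 29/8) = 7.554 servings → $3.40.
hummus only: max(695/131, 29/2) = 14.5 servings → $7.25.
strawberries only: max(695/219, 29/1) = 29 servings → $21.75.
chickpeas only: max(695/223, 29/7) = 4.143 servings → $2.69.
eggs + hummus with both tight: 2.788 servings and 3.347 servings → $2.93.
eggs + strawberries with both tight: 3.407 servings and 1.742 servings → $2.84.
eggs + chickpeas with both tight: 1.405 servings and 2.537 servings → $2.28.
hummus + strawberries: intersection lies outside the first quadrant.
hummus + chickpeas: the both-tight solution has a negative serving — not a feasible corner.
strawberries + chickpeas: the both-tight solution has a negative serving — not a feasible corner.
The minimum over all feasible corners is $2.28.

$2.28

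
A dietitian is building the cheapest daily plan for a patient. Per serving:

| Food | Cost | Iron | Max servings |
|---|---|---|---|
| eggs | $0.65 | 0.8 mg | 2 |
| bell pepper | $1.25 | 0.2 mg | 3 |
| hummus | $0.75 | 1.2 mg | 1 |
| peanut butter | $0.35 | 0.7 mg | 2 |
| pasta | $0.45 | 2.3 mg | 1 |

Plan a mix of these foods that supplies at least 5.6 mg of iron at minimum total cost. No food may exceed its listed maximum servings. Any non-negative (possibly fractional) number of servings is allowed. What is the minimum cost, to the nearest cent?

Cost per mg of iron: pasta $0.1957, peanut butter $0.5000, hummus $0.6250, eggs $0.8125, bell pepper $6.2500.
Take 1 serving of pasta: +2.3 mg iron for $0.45 (total $0.45, still need 3.3 mg).
Take 2 servings of peanut butter: +1.4 mg iron for $0.70 (total $1.15, still need 1.9 mg).
Take 1 serving of hummus: +1.2 mg iron for $0.75 (total $1.90, still need 0.7 mg).
Take 0.875 servings of eggs: +0.7 mg iron for $0.57 (total $2.47, still need 0.0 mg).
Filling from the cheapest source first is optimal under one linear minimum: $2.47.

$2.47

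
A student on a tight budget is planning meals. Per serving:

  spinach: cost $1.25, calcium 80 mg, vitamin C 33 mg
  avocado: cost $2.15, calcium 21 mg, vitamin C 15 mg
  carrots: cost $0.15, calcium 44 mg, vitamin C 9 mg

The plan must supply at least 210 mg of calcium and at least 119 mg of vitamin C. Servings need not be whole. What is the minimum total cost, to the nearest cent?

$1.98

This is a tiny linear program; its minimum lies at a vertex of the feasible set. List the vertices and price them.
spinach only: max(210/80, 119/33) = 3.606 servings → $4.51.
avocado only: max(210/21, 119/15) = 10 servings → $21.50.
carrots only: max(210/44, 119/9) = 13.22 servings → $1.98.
spinach + avocado with both tight: 1.284 servings and 5.108 servings → $12.59.
spinach + carrots with both targets exact would need a negative amount; discard.
avocado + carrots with both tight: 7.104 servings and 1.382 servings → $15.48.
So the least-cost plan costs $1.98.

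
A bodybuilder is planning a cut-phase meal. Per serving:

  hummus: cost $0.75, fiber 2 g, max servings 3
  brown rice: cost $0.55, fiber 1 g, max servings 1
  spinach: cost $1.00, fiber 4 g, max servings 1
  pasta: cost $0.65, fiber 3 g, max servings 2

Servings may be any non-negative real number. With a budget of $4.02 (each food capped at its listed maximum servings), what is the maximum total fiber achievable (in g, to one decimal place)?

Fiber per dollar: pasta 4.615, spinach 4, hummus 2.667, brown rice 1.818.
Take 2 servings of pasta: spends $1.30, +6.0 g fiber (running total 6.0 g).
Take 1 serving of spinach: spends $1.00, +4.0 g fiber (running total 10.0 g).
Take 2.293 servings of hummus: spends $1.72, +4.6 g fiber (running total 14.6 g).
Greedy by best ratio exhausts the cost allowance optimally: 14.6 g.

14.6 g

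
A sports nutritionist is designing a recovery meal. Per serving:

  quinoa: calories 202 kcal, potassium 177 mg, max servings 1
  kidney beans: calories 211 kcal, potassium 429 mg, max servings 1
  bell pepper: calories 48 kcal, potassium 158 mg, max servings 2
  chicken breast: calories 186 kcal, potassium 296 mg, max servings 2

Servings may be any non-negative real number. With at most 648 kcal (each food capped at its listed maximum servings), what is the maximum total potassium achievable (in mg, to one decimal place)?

Potassium per kcal: bell pepper 3.292, kidney beans 2.033, chicken breast 1.591, quinoa 0.8762.
Take 2 servings of bell pepper: uses 96 kcal, +316.0 mg potassium (running total 316.0 mg).
Take 1 serving of kidney beans: uses 211 kcal, +429.0 mg potassium (running total 745.0 mg).
Take 1.833 servings of chicken breast: uses 341 kcal, +542.7 mg potassium (running total 1287.7 mg).
Filling greedily by potassium-per-kcal is optimal for one linear limit, giving 1287.7 mg.

1287.7 mg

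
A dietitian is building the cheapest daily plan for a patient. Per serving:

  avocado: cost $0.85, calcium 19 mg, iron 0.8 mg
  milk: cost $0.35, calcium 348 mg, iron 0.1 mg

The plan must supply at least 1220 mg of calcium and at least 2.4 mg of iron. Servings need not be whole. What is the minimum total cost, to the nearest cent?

avocado only: max(1220/19, 2.4/0.8) = 64.21 servings → $54.58.
milk only: max(1220/348, 2.4/0.1) = 24 servings → $8.40.
avocado + milk with both tight: 2.579 servings and 3.365 servings → $3.37.
So the least-cost plan costs $3.37.

$3.37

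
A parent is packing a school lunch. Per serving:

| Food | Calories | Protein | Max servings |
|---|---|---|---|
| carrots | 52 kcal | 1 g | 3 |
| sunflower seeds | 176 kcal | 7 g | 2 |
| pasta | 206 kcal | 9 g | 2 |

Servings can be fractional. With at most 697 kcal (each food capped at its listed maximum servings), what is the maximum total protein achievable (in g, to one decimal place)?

Protein per kcal: pasta 0.04369, sunflower seeds 0.03977, carrots 0.01923.
Take 2 servings of pasta: uses 412 kcal, +18.0 g protein (running total 18.0 g).
Take 1.619 servings of sunflower seeds: uses 285 kcal, +11.3 g protein (running total 29.3 g).
Filling greedily by protein-per-kcal is optimal for one linear limit, giving 29.3 g.

29.3 g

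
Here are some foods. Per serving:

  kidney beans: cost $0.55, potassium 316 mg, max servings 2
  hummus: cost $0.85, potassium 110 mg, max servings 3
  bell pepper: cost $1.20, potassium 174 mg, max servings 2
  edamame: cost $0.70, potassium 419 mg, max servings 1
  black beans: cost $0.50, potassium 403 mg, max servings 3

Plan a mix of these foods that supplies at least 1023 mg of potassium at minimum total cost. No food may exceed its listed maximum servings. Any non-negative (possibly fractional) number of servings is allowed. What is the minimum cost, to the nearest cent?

$1.27

Cost per mg of potassium: black beans $0.0012, edamame $0.0017, kidney beans $0.0017, bell pepper $0.0069, hummus $0.0077.
Take 2.538 servings of black beans: +1023.0 mg potassium for $1.27 (total $1.27, still need 0.0 mg).
Greedy by cheapest-per-mg is optimal for a single linear constraint, so the minimum cost is $1.27.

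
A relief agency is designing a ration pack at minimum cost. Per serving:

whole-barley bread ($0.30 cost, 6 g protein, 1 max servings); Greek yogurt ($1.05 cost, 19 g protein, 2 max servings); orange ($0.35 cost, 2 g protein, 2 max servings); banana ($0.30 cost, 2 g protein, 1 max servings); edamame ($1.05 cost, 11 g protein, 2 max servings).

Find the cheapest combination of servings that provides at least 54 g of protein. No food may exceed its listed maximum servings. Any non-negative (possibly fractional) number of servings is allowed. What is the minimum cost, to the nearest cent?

Cost per g of protein: whole-barley bread $0.0500, Greek yogurt $0.0553, edamame $0.0955, banana $0.1500, orange $0.1750.
Take 1 serving of whole-barley bread: +6.0 g protein for $0.30 (total $0.30, still need 48.0 g).
Take 2 servings of Greek yogurt: +38.0 g protein for $2.10 (total $2.40, still need 10.0 g).
Take 0.9091 servings of edamame: +10.0 g protein for $0.95 (total $3.35, still need 0.0 g).
Filling from the cheapest source first is optimal under one linear minimum: $3.35.

$3.35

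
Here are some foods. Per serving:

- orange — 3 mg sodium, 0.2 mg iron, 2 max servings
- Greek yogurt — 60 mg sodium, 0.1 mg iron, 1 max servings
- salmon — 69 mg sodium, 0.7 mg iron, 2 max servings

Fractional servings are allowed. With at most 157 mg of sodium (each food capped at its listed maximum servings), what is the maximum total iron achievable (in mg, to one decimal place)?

Iron per mg sodium: orange 0.06667, salmon 0.01014, Greek yogurt 0.001667.
Take 2 servings of orange: uses 6 mg sodium, +0.4 mg iron (running total 0.4 mg).
Take 2 servings of salmon: uses 138 mg sodium, +1.4 mg iron (running total 1.8 mg).
Take 0.2167 servings of Greek yogurt: uses 13 mg sodium, +0.0 mg iron (running total 1.8 mg).
Filling greedily by iron-per-mg sodium is optimal for one linear limit, giving 1.8 mg.

1.8 mg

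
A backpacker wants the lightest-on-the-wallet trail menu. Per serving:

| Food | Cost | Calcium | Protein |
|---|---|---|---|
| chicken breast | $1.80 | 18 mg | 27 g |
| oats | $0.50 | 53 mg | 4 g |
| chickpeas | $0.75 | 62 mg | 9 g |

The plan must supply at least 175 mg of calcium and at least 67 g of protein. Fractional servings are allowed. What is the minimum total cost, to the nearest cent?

$4.82

A basic optimal solution has at most two foods positive. Try each food alone and each pair with both targets met exactly.
chicken breast only: max(175/18, 67/27) = 9.722 servings → $17.50.
oats only: max(175/53, 67/4) = 16.75 servings → $8.38.
chickpeas only: max(175/62, 67/9) = 7.444 servings → $5.58.
chicken breast + oats with both tight: 2.098 servings and 2.589 servings → $5.07.
chicken breast + chickpeas with both tight: 1.706 servings and 2.327 servings → $4.82.
oats + chickpeas: the both-tight solution has a negative serving — not a feasible corner.
So the least-cost plan costs $4.82.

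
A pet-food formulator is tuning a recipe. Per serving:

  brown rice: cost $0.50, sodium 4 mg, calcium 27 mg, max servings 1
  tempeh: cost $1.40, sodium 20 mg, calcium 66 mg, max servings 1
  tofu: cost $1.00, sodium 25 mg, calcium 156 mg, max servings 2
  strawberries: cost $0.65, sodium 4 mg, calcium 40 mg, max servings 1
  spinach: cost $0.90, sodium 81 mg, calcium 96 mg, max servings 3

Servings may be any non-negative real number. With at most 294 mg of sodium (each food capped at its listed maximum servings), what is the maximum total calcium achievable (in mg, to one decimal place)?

Calcium per mg sodium: strawberries 10, brown rice 6.75, tofu 6.24, tempeh 3.3, spinach 1.185.
Take 1 serving of strawberries: uses 4 mg sodium, +40.0 mg calcium (running total 40.0 mg).
Take 1 serving of brown rice: uses 4 mg sodium, +27.0 mg calcium (running total 67.0 mg).
Take 2 servings of tofu: uses 50 mg sodium, +312.0 mg calcium (running total 379.0 mg).
Take 1 serving of tempeh: uses 20 mg sodium, +66.0 mg calcium (running total 445.0 mg).
Take 2.667 servings of spinach: uses 216 mg sodium, +256.0 mg calcium (running total 701.0 mg).
Filling greedily by calcium-per-mg sodium is optimal for one linear limit, giving 701.0 mg.

701.0 mg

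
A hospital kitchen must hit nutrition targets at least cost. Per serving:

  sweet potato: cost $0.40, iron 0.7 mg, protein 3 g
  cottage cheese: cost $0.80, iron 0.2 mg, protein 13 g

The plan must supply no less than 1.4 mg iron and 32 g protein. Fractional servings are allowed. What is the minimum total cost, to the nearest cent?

For a min-cost LP with two ≥-constraints, a basic feasible solution has at most two positive variables.
sweet potato only: max(1.4/0.7, 32/3) = 10.67 servings → $4.27.
cottage cheese only: max(1.4/0.2, 32/13) = 7 servings → $5.60.
sweet potato + cottage cheese with both tight: 1.388 servings and 2.141 servings → $2.27.
So the least-cost plan costs $2.27.

$2.27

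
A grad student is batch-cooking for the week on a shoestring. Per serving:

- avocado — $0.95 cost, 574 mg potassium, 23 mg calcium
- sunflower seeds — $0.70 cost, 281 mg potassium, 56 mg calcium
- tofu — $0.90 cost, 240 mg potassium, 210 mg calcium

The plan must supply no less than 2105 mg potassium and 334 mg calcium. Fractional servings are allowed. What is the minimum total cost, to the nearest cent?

$4.11

An LP optimum is at a vertex; with two nutrient constraints at most two foods are used. Check each candidate.
avocado only: max(2105/574, 334/23) = 14.52 servings → $13.80.
sunflower seeds only: max(2105/281, 334/56) = 7.491 servings → $5.24.
tofu only: max(2105/240, 334/210) = 8.771 servings → $7.89.
avocado + sunflower seeds with both tight: 0.9356 servings and 5.58 servings → $4.79.
avocado + tofu with both tight: 3.146 servings and 1.246 servings → $4.11.
sunflower seeds + tofu: the both-tight solution has a negative serving — not a feasible corner.
So the least-cost plan costs $4.11.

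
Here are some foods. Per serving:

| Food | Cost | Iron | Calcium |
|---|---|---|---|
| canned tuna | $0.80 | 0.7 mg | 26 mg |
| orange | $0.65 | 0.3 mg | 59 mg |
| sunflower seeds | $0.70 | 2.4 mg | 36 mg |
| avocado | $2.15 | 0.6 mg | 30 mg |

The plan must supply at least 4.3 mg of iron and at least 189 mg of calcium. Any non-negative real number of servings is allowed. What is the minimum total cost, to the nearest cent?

This is a tiny linear program; its minimum lies at a vertex of the feasible set. List the vertices and price them.
canned tuna only: max(4.3/0.7, 189/26) = 7.269 servings → $5.82.
orange only: max(4.3/0.3, 189/59) = 14.33 servings → $9.32.
sunflower seeds only: max(4.3/2.4, 189/36) = 5.25 servings → $3.67.
avocado only: max(4.3/0.6, 189/30) = 7.167 servings → $15.41.
canned tuna + orange with both tight: 5.881 servings and 0.6119 servings → $5.10.
canned tuna + sunflower seeds: the both-tight solution has a negative serving — not a feasible corner.
canned tuna + avocado with both tight: 2.889 servings and 3.796 servings → $10.47.
orange + sunflower seeds with both tight: 2.284 servings and 1.506 servings → $2.54.
orange + avocado: the both-tight solution has a negative serving — not a feasible corner.
sunflower seeds + avocado with both tight: 0.3095 servings and 5.929 servings → $12.96.
The minimum over all feasible corners is $2.54.

$2.54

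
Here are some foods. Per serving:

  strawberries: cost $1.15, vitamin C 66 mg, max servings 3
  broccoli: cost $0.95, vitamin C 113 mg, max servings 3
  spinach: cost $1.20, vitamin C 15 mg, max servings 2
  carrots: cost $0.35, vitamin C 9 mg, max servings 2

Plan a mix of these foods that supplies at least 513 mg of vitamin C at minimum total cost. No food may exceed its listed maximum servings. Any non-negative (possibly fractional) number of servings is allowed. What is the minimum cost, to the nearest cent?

Cost per mg of vitamin C: broccoli $0.0084, strawberries $0.0174, carrots $0.0389, spinach $0.0800.
Take 3 servings of broccoli: +339.0 mg vitamin C for $2.85 (total $2.85, still need 174.0 mg).
Take 2.636 servings of strawberries: +174.0 mg vitamin C for $3.03 (total $5.88, still need 0.0 mg).
Greedy by cheapest-per-mg is optimal for a single linear constraint, so the minimum cost is $5.88.

$5.88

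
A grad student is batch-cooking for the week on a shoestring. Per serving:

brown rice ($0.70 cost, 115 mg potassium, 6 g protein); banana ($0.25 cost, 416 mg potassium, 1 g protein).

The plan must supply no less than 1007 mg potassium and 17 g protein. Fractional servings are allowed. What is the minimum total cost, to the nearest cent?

$2.21

Two binding constraints pin down two serving amounts, so the optimal mix uses at most two foods. The candidates are each food alone (scaled to the tighter of potassium/protein) and each pair with both constraints tight.
brown rice only: max(1007/115, 17/6) = 8.757 servings → $6.13.
banana only: max(1007/416, 17/1) = 17 servings → $4.25.
brown rice + banana with both tight: 2.547 servings and 1.717 servings → $2.21.
The minimum over all feasible corners is $2.21.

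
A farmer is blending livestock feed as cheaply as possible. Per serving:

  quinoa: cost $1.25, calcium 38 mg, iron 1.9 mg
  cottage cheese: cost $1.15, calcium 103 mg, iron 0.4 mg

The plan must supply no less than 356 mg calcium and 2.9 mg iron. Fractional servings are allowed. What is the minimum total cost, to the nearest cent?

This is a tiny linear program; its minimum lies at a vertex of the feasible set. List the vertices and price them.
quinoa only: max(356/38, 2.9/1.9) = 9.368 servings → $11.71.
cottage cheese only: max(356/103, 2.9/0.4) = 7.25 servings → $8.34.
quinoa + cottage cheese with both tight: 0.8659 servings and 3.137 servings → $4.69.
So the least-cost plan costs $4.69.

$4.69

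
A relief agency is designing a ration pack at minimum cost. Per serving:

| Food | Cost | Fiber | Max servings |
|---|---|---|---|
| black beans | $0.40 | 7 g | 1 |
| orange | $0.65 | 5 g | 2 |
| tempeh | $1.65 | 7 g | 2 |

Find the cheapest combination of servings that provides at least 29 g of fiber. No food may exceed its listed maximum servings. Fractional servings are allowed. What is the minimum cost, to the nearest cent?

$4.53

Cost per g of fiber: black beans $0.0571, orange $0.1300, tempeh $0.2357.
Take 1 serving of black beans: +7.0 g fiber for $0.40 (total $0.40, still need 22.0 g).
Take 2 servings of orange: +10.0 g fiber for $1.30 (total $1.70, still need 12.0 g).
Take 1.714 servings of tempeh: +12.0 g fiber for $2.83 (total $4.53, still need 0.0 g).
Filling from the cheapest source first is optimal under one linear minimum: $4.53.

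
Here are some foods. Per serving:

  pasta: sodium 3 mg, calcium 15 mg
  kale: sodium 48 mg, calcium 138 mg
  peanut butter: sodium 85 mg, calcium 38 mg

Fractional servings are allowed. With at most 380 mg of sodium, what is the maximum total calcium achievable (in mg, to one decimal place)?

Calcium per mg sodium: pasta 5, kale 2.875, peanut butter 0.4471.
With no serving limits, spend the whole sodium allowance on pasta: 380 mg / 3 mg × 15 mg = 1900.0 mg.

1900.0 mg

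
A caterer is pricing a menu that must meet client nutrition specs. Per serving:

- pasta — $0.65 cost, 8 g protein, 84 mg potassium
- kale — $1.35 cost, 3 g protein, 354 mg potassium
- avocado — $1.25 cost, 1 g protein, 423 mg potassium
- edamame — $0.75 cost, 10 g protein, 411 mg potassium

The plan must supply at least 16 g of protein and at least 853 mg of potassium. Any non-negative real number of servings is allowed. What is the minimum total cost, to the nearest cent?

This is a tiny linear program; its minimum lies at a vertex of the feasible set. List the vertices and price them.
pasta only: max(16/8, 853/84) = 10.15 servings → $6.60.
kale only: max(16/3, 853/354) = 5.333 servings → $7.20.
avocado only: max(16/1, 853/423) = 16 servings → $20.00.
edamame only: max(16/10, 853/411) = 2.075 servings → $1.56.
pasta + kale with both tight: 1.203 servings and 2.124 servings → $3.65.
pasta + avocado with both tight: 1.792 servings and 1.661 servings → $3.24.
pasta + edamame: intersection lies outside the first quadrant.
kale + avocado: intersection lies outside the first quadrant.
kale + edamame with both tight: 0.847 servings and 1.346 servings → $2.15.
avocado + edamame with both tight: 0.5117 servings and 1.549 servings → $1.80.
The minimum over all feasible corners is $1.56.

$1.56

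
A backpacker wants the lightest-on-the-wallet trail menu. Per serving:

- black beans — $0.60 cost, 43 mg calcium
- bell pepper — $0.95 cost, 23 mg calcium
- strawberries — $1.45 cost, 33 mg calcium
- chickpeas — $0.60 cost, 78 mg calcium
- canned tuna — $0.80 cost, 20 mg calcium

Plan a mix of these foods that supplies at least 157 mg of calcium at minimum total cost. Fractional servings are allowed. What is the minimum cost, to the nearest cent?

$1.21

Cost per mg of calcium: chickpeas $0.0077, black beans $0.0140, canned tuna $0.0400, bell pepper $0.0413, strawberries $0.0439.
With no serving limits, use only chickpeas: 157 mg / 78 mg = 2.013 servings × $0.60 = $1.21.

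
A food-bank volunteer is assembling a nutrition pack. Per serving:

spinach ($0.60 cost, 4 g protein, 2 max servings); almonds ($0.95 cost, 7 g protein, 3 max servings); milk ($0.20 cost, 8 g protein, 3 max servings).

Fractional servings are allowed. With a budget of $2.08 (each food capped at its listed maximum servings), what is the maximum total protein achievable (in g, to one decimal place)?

Protein per dollar: milk 40, almonds 7.368, spinach 6.667.
Take 3 servings of milk: spends $0.60, +24.0 g protein (running total 24.0 g).
Take 1.558 servings of almonds: spends $1.48, +10.9 g protein (running total 34.9 g).
Filling greedily by protein-per-dollar is optimal for one linear limit, giving 34.9 g.

34.9 g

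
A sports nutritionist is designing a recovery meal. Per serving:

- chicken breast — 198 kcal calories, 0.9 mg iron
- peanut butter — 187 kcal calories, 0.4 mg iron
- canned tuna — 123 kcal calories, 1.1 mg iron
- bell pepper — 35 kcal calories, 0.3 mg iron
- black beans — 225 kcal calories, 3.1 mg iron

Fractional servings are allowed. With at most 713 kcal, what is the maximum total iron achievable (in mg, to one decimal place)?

9.8 mg

Iron per kcal: black beans 0.01378, canned tuna 0.008943, bell pepper 0.008571, chicken breast 0.004545, peanut butter 0.002139.
With no serving limits, spend the whole calories allowance on black beans: 713 kcal / 225 kcal × 3.1 mg = 9.8 mg.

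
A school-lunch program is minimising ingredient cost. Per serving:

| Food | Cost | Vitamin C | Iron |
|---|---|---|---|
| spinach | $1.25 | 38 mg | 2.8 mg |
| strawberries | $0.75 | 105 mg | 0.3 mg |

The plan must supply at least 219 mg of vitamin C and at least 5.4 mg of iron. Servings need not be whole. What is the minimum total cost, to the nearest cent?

$3.30

At the optimum either one food covers both requirements or two foods hit both targets exactly; no other combination can be cheaper.
spinach only: max(219/38, 5.4/2.8) = 5.763 servings → $7.20.
strawberries only: max(219/105, 5.4/0.3) = 18 servings → $13.50.
spinach + strawberries with both tight: 1.774 servings and 1.444 servings → $3.30.
So the least-cost plan costs $3.30.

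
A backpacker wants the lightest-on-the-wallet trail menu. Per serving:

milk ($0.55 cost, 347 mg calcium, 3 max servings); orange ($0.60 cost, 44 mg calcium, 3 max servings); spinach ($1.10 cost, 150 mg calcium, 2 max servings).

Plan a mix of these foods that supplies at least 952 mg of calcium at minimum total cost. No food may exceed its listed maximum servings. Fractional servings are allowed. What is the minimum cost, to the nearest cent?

Cost per mg of calcium: milk $0.0016, spinach $0.0073, orange $0.0136.
Take 2.744 servings of milk: +952.0 mg calcium for $1.51 (total $1.51, still need 0.0 mg).
Greedy by cheapest-per-mg is optimal for a single linear constraint, so the minimum cost is $1.51.

$1.51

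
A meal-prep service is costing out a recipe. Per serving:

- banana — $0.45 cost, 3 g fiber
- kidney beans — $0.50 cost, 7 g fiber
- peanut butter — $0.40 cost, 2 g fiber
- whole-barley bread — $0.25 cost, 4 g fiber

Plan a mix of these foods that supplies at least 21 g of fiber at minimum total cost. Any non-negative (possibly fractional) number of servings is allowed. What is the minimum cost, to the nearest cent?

$1.31

Cost per g of fiber: whole-barley bread $0.0625, kidney beans $0.0714, banana $0.1500, peanut butter $0.2000.
With no serving limits, use only whole-barley bread: 21 g / 4 g = 5.25 servings × $0.25 = $1.31.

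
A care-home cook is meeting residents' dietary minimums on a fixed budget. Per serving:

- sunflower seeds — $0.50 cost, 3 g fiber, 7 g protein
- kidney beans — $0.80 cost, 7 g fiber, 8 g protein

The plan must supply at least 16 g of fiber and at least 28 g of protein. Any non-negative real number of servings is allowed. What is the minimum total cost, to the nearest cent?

sunflower seeds only: max(16/3, 28/7) = 5.333 servings → $2.67.
kidney beans only: max(16/7, 28/8) = 3.5 servings → $2.80.
sunflower seeds + kidney beans with both tight: 2.72 servings and 1.12 servings → $2.26.
Cheapest feasible corner: $2.26.

$2.26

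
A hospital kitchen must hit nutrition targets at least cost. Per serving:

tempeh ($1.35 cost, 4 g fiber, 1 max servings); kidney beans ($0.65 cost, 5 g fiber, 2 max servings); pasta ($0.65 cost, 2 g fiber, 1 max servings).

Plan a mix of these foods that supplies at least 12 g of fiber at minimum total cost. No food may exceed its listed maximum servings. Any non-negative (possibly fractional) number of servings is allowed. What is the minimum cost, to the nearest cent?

Cost per g of fiber: kidney beans $0.1300, pasta $0.3250, tempeh $0.3375.
Take 2 servings of kidney beans: +10.0 g fiber for $1.30 (total $1.30, still need 2.0 g).
Take 1 serving of pasta: +2.0 g fiber for $0.65 (total $1.95, still need 0.0 g).
Greedy by cheapest-per-g is optimal for a single linear constraint, so the minimum cost is $1.95.

$1.95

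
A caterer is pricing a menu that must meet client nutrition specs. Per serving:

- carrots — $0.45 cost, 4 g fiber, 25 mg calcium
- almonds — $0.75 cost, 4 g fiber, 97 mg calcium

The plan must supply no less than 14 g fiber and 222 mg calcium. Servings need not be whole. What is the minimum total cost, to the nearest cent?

Compare the cost at each extreme point of the feasible region.
carrots only: max(14/4, 222/25) = 8.88 servings → $4.00.
almonds only: max(14/4, 222/97) = 3.5 servings → $2.62.
carrots + almonds with both tight: 1.632 servings and 1.868 servings → $2.14.
Cheapest feasible corner: $2.14.

$2.14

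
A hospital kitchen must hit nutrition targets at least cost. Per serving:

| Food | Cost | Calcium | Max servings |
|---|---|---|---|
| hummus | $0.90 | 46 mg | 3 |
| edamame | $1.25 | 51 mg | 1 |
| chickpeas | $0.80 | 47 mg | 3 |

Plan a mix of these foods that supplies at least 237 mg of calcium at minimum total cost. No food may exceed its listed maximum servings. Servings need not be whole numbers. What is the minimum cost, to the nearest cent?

Cost per mg of calcium: chickpeas $0.0170, hummus $0.0196, edamame $0.0245.
Take 3 servings of chickpeas: +141.0 mg calcium for $2.40 (total $2.40, still need 96.0 mg).
Take 2.087 servings of hummus: +96.0 mg calcium for $1.88 (total $4.28, still need 0.0 mg).
Filling from the cheapest source first is optimal under one linear minimum: $4.28.

$4.28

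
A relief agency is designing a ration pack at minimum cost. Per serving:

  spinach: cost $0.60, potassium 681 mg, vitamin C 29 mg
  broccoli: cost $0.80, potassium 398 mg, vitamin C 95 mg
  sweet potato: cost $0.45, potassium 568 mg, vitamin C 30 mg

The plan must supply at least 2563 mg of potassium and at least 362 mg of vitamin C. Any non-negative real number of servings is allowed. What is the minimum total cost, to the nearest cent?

$3.52

Compare the cost at each extreme point of the feasible region.
spinach only: max(2563/681, 362/29) = 12.48 servings → $7.49.
broccoli only: max(2563/398, 362/95) = 6.44 servings → $5.15.
sweet potato only: max(2563/568, 362/30) = 12.07 servings → $5.43.
spinach + broccoli with both tight: 1.87 servings and 3.24 servings → $3.71.
spinach + sweet potato: intersection lies outside the first quadrant.
broccoli + sweet potato with both tight: 3.063 servings and 2.366 servings → $3.52.
Cheapest feasible corner: $3.52.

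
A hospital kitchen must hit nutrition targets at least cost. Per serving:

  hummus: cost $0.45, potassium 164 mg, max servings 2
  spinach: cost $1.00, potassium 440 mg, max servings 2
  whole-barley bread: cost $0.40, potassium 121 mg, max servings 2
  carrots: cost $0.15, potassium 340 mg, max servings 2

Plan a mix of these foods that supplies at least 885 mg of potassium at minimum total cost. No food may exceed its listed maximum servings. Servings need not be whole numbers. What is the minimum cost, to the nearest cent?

Cost per mg of potassium: carrots $0.0004, spinach $0.0023, hummus $0.0027, whole-barley bread $0.0033.
Take 2 servings of carrots: +680.0 mg potassium for $0.30 (total $0.30, still need 205.0 mg).
Take 0.4659 servings of spinach: +205.0 mg potassium for $0.47 (total $0.77, still need 0.0 mg).
Greedy by cheapest-per-mg is optimal for a single linear constraint, so the minimum cost is $0.77.

$0.77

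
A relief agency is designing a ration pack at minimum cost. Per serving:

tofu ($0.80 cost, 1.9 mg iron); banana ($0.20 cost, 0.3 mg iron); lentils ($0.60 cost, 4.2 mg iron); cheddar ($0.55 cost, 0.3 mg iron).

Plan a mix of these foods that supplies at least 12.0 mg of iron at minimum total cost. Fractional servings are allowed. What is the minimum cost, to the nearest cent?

Cost per mg of iron: lentils $0.1429, tofu $0.4211, banana $0.6667, cheddar $1.8333.
With no serving limits, use only lentils: 12.0 mg / 4.2 mg = 2.857 servings × $0.60 = $1.71.

$1.71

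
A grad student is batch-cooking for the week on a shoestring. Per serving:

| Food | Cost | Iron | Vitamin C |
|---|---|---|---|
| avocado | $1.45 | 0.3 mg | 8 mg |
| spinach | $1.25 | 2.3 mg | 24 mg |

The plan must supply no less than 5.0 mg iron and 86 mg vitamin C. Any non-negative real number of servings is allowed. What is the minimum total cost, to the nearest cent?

$4.48

An LP optimum is at a vertex; with two nutrient constraints at most two foods are used. Check each candidate.
avocado only: max(5.0/0.3, 86/8) = 16.67 servings → $24.17.
spinach only: max(5.0/2.3, 86/24) = 3.583 servings → $4.48.
avocado + spinach with both tight: 6.946 servings and 1.268 servings → $11.66.
The minimum over all feasible corners is $4.48.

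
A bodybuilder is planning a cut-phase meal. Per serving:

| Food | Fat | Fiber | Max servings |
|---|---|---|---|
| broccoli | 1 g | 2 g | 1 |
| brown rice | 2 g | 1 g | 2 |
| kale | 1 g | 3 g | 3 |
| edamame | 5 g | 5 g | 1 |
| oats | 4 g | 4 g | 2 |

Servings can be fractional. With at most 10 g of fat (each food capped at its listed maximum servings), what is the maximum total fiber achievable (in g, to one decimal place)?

17.0 g

Fiber per g fat: kale 3, broccoli 2, edamame 1, oats 1, brown rice 0.5.
Take 3 servings of kale: uses 3 g fat, +9.0 g fiber (running total 9.0 g).
Take 1 serving of broccoli: uses 1 g fat, +2.0 g fiber (running total 11.0 g).
Take 1 serving of edamame: uses 5 g fat, +5.0 g fiber (running total 16.0 g).
Take 0.25 servings of oats: uses 1 g fat, +1.0 g fiber (running total 17.0 g).
Greedy by best ratio exhausts the fat allowance optimally: 17.0 g.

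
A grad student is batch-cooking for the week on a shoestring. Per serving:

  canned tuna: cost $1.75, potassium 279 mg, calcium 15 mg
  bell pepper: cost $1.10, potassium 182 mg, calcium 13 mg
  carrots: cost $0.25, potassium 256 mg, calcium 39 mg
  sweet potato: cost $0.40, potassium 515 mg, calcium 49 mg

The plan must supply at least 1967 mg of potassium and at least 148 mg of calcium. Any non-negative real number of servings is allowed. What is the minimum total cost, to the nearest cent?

This is a tiny linear program; its minimum lies at a vertex of the feasible set. List the vertices and price them.
canned tuna only: max(1967/279, 148/15) = 9.867 servings → $17.27.
bell pepper only: max(1967/182, 148/13) = 11.38 servings → $12.52.
carrots only: max(1967/256, 148/39) = 7.684 servings → $1.92.
sweet potato only: max(1967/515, 148/49) = 3.819 servings → $1.53.
canned tuna + bell pepper: intersection lies outside the first quadrant.
canned tuna + carrots with both tight: 5.514 servings and 1.674 servings → $10.07.
canned tuna + sweet potato with both tight: 3.391 servings and 1.982 servings → $6.73.
bell pepper + carrots with both tight: 10.3 servings and 0.3621 servings → $11.42.
bell pepper + sweet potato with both tight: 9.07 servings and 0.614 servings → $10.22.
carrots + sweet potato: intersection lies outside the first quadrant.
So the least-cost plan costs $1.53.

$1.53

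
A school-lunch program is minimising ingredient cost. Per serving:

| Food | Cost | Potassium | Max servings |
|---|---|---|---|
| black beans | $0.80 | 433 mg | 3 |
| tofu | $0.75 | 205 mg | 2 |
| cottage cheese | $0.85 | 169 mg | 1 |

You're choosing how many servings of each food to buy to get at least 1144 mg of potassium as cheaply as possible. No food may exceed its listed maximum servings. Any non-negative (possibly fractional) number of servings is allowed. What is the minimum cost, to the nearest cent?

Cost per mg of potassium: black beans $0.0018, tofu $0.0037, cottage cheese $0.0050.
Take 2.642 servings of black beans: +1144.0 mg potassium for $2.11 (total $2.11, still need 0.0 mg).
Filling from the cheapest source first is optimal under one linear minimum: $2.11.

$2.11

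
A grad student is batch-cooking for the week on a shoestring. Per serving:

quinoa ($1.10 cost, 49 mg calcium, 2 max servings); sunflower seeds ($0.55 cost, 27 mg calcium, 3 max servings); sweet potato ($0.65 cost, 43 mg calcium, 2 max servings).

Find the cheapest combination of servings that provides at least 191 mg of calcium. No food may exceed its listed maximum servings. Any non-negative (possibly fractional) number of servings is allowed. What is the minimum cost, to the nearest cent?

Cost per mg of calcium: sweet potato $0.0151, sunflower seeds $0.0204, quinoa $0.0224.
Take 2 servings of sweet potato: +86.0 mg calcium for $1.30 (total $1.30, still need 105.0 mg).
Take 3 servings of sunflower seeds: +81.0 mg calcium for $1.65 (total $2.95, still need 24.0 mg).
Take 0.4898 servings of quinoa: +24.0 mg calcium for $0.54 (total $3.49, still need 0.0 mg).
Filling from the cheapest source first is optimal under one linear minimum: $3.49.

$3.49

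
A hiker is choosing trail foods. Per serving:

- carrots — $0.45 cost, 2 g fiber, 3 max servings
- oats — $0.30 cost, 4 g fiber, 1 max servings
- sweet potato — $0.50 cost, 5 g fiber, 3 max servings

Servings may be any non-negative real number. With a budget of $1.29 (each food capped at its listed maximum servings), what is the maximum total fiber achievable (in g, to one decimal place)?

Fiber per dollar: oats 13.33, sweet potato 10, carrots 4.444.
Take 1 serving of oats: spends $0.30, +4.0 g fiber (running total 4.0 g).
Take 1.98 servings of sweet potato: spends $0.99, +9.9 g fiber (running total 13.9 g).
Greedy by best ratio exhausts the cost allowance optimally: 13.9 g.

13.9 g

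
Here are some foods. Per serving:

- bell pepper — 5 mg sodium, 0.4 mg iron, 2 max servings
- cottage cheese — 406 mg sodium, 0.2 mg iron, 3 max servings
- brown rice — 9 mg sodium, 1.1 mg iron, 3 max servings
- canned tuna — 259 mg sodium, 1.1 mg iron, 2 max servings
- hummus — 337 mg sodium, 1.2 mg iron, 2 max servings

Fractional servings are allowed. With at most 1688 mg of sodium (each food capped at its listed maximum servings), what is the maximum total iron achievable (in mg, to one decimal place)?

Iron per mg sodium: brown rice 0.1222, bell pepper 0.08, canned tuna 0.004247, hummus 0.003561, cottage cheese 0.0004926.
Take 3 servings of brown rice: uses 27 mg sodium, +3.3 mg iron (running total 3.3 mg).
Take 2 servings of bell pepper: uses 10 mg sodium, +0.8 mg iron (running total 4.1 mg).
Take 2 servings of canned tuna: uses 518 mg sodium, +2.2 mg iron (running total 6.3 mg).
Take 2 servings of hummus: uses 674 mg sodium, +2.4 mg iron (running total 8.7 mg).
Take 1.131 servings of cottage cheese: uses 459 mg sodium, +0.2 mg iron (running total 8.9 mg).
Greedy by best ratio exhausts the sodium allowance optimally: 8.9 mg.

8.9 mg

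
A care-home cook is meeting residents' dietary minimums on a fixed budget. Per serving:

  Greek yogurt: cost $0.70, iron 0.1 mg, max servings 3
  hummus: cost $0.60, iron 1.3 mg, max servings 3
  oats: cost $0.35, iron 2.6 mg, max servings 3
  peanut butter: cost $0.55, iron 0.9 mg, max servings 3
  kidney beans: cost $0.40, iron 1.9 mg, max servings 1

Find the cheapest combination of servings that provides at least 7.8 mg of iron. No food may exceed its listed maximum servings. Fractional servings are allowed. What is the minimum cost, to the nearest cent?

Cost per mg of iron: oats $0.1346, kidney beans $0.2105, hummus $0.4615, peanut butter $0.6111, Greek yogurt $7.0000.
Take 3 servings of oats: +7.8 mg iron for $1.05 (total $1.05, still need 0.0 mg).
Greedy by cheapest-per-mg is optimal for a single linear constraint, so the minimum cost is $1.05.

$1.05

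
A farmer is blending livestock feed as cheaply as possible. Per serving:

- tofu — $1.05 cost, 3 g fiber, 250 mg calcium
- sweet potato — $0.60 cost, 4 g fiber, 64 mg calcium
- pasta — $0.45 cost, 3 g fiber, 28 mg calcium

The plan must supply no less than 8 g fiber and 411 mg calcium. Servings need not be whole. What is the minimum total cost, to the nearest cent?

$2.04

Two binding constraints pin down two serving amounts, so the optimal mix uses at most two foods. The candidates are each food alone (scaled to the tighter of fiber/calcium) and each pair with both constraints tight.
tofu only: max(8/3, 411/250) = 2.667 servings → $2.80.
sweet potato only: max(8/4, 411/64) = 6.422 servings → $3.85.
pasta only: max(8/3, 411/28) = 14.68 servings → $6.61.
tofu + sweet potato with both tight: 1.401 servings and 0.9493 servings → $2.04.
tofu + pasta with both tight: 1.515 servings and 1.152 servings → $2.11.
sweet potato + pasta: the both-tight solution has a negative serving — not a feasible corner.
Cheapest feasible corner: $2.04.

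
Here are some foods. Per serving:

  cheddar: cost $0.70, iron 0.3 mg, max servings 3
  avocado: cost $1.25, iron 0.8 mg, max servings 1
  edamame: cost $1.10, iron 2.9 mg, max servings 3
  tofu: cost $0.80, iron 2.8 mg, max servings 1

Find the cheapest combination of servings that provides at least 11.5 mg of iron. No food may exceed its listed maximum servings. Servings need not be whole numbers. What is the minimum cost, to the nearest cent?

$4.10

Cost per mg of iron: tofu $0.2857, edamame $0.3793, avocado $1.5625, cheddar $2.3333.
Take 1 serving of tofu: +2.8 mg iron for $0.80 (total $0.80, still need 8.7 mg).
Take 3 servings of edamame: +8.7 mg iron for $3.30 (total $4.10, still need 0.0 mg).
Greedy by cheapest-per-mg is optimal for a single linear constraint, so the minimum cost is $4.10.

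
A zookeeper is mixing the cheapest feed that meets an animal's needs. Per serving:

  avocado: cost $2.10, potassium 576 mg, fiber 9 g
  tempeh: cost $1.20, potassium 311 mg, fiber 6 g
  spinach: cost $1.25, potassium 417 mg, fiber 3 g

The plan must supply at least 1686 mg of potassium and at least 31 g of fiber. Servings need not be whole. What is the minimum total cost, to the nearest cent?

$6.40

Compare the cost at each extreme point of the feasible region.
avocado only: max(1686/576, 31/9) = 3.444 servings → $7.23.
tempeh only: max(1686/311, 31/6) = 5.421 servings → $6.51.
spinach only: max(1686/417, 31/3) = 10.33 servings → $12.92.
avocado + tempeh with both tight: 0.723 servings and 4.082 servings → $6.42.
avocado + spinach with both targets exact would need a negative amount; discard.
tempeh + spinach with both tight: 5.015 servings and 0.3027 servings → $6.40.
The minimum over all feasible corners is $6.40.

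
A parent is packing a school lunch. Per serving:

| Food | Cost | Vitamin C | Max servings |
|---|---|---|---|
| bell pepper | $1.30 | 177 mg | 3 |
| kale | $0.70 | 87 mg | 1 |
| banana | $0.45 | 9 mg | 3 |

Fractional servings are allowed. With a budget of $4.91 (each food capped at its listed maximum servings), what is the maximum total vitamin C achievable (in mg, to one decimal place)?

Vitamin C per dollar: bell pepper 136.2, kale 124.3, banana 20.
Take 3 servings of bell pepper: spends $3.90, +531.0 mg vitamin C (running total 531.0 mg).
Take 1 serving of kale: spends $0.70, +87.0 mg vitamin C (running total 618.0 mg).
Take 0.6889 servings of banana: spends $0.31, +6.2 mg vitamin C (running total 624.2 mg).
Greedy by best ratio exhausts the cost allowance optimally: 624.2 mg.

624.2 mg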